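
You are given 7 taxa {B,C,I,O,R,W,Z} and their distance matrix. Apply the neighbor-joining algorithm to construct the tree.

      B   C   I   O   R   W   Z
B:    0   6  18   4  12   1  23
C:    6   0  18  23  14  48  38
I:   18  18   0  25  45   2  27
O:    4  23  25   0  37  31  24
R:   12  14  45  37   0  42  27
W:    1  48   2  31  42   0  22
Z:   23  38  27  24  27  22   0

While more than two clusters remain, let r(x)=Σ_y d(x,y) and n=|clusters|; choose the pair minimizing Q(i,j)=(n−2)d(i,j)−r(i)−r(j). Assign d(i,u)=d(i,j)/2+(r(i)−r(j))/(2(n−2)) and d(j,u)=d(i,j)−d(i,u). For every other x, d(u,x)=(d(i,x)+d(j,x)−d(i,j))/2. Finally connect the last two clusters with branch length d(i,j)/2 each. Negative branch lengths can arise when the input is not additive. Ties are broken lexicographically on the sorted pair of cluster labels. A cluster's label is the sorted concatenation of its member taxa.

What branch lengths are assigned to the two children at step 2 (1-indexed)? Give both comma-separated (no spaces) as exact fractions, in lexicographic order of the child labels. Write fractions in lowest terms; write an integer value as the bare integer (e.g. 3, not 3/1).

73/16,151/16

iteration 1: select I,W (d=2, Q=-271); attach at lengths (-1/10, 21/10); label the merged cluster IW
  updated: d(B,IW)=17/2, d(C,IW)=32, d(IW,O)=27, d(IW,R)=85/2, d(IW,Z)=47/2
iteration 2: select C,R (d=14, Q=-379/2); attach at lengths (73/16, 151/16); label the merged cluster CR
  updated: d(B,CR)=2, d(CR,IW)=121/4, d(CR,O)=23, d(CR,Z)=51/2
iteration 3: select IW,Z (d=47/2, Q=-459/4); attach at lengths (85/8, 103/8); label the merged cluster IWZ
  updated: d(B,IWZ)=4, d(CR,IWZ)=129/8, d(IWZ,O)=55/4
iteration 4: select B,CR (d=2, Q=-377/8); attach at lengths (-217/32, 281/32); label the merged cluster BCR
  updated: d(BCR,IWZ)=145/16, d(BCR,O)=25/2
iteration 5: select BCR,IWZ (d=145/16, Q=-565/16); attach at lengths (125/32, 165/32); label the merged cluster BCIRWZ
  updated: d(BCIRWZ,O)=275/32
iteration 6: select BCIRWZ,O (d=275/32); attach at lengths (275/64, 275/64); label the merged cluster BCIORWZ
final tree: (((B:-217/32,(C:73/16,R:151/16):281/32):125/32,((I:-1/10,W:21/10):85/8,Z:103/8):165/32):275/64,O:275/64)
total length: 1893/32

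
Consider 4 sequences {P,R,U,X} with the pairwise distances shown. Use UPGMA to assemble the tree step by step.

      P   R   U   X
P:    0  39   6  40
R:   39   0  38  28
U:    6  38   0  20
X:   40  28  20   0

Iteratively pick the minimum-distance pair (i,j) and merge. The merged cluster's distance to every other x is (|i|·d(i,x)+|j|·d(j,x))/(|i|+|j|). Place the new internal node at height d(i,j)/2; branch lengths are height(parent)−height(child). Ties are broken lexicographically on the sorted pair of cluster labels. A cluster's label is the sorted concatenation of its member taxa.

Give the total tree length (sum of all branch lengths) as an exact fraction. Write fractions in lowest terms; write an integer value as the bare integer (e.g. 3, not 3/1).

iteration 1: select P,U (d=6); attach at lengths (3, 3); label the merged cluster PU
  updated: d(PU,R)=77/2, d(PU,X)=30
iteration 2: select R,X (d=28); attach at lengths (14, 14); label the merged cluster RX
  updated: d(PU,RX)=137/4
iteration 3: select PU,RX (d=137/4); attach at lengths (113/8, 25/8); label the merged cluster PRUX
final tree: ((P:3,U:3):113/8,(R:14,X:14):25/8)
total length: 205/4

205/4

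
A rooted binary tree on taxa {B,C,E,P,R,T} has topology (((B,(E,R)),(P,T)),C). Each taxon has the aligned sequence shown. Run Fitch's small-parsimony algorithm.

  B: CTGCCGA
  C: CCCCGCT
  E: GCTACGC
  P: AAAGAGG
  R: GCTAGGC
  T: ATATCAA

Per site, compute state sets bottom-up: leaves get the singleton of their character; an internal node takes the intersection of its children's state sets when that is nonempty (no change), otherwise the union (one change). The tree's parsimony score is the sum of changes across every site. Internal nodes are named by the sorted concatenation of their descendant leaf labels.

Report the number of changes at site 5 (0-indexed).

2

site 0, node ER: E={G} ∩ R={G} → {G} (+0)
site 0, node BER: B={C} ∪ ER={G} → {C,G} (+1)
site 0, node PT: P={A} ∩ T={A} → {A} (+0)
site 0, node BEPRT: BER={C,G} ∪ PT={A} → {A,C,G} (+1)
site 0, node BCEPRT: BEPRT={A,C,G} ∩ C={C} → {C} (+0)
site 1, node ER: E={C} ∩ R={C} → {C} (+0)
site 1, node BER: B={T} ∪ ER={C} → {C,T} (+1)
site 1, node PT: P={A} ∪ T={T} → {A,T} (+1)
site 1, node BEPRT: BER={C,T} ∩ PT={A,T} → {T} (+0)
site 1, node BCEPRT: BEPRT={T} ∪ C={C} → {C,T} (+1)
site 2, node ER: E={T} ∩ R={T} → {T} (+0)
site 2, node BER: B={G} ∪ ER={T} → {G,T} (+1)
site 2, node PT: P={A} ∩ T={A} → {A} (+0)
site 2, node BEPRT: BER={G,T} ∪ PT={A} → {A,G,T} (+1)
site 2, node BCEPRT: BEPRT={A,G,T} ∪ C={C} → {A,C,G,T} (+1)
site 3, node ER: E={A} ∩ R={A} → {A} (+0)
site 3, node BER: B={C} ∪ ER={A} → {A,C} (+1)
site 3, node PT: P={G} ∪ T={T} → {G,T} (+1)
site 3, node BEPRT: BER={A,C} ∪ PT={G,T} → {A,C,G,T} (+1)
site 3, node BCEPRT: BEPRT={A,C,G,T} ∩ C={C} → {C} (+0)
site 4, node ER: E={C} ∪ R={G} → {C,G} (+1)
site 4, node BER: B={C} ∩ ER={C,G} → {C} (+0)
site 4, node PT: P={A} ∪ T={C} → {A,C} (+1)
site 4, node BEPRT: BER={C} ∩ PT={A,C} → {C} (+0)
site 4, node BCEPRT: BEPRT={C} ∪ C={G} → {C,G} (+1)
site 5, node ER: E={G} ∩ R={G} → {G} (+0)
site 5, node BER: B={G} ∩ ER={G} → {G} (+0)
site 5, node PT: P={G} ∪ T={A} → {A,G} (+1)
site 5, node BEPRT: BER={G} ∩ PT={A,G} → {G} (+0)
site 5, node BCEPRT: BEPRT={G} ∪ C={C} → {C,G} (+1)
site 6, node ER: E={C} ∩ R={C} → {C} (+0)
site 6, node BER: B={A} ∪ ER={C} → {A,C} (+1)
site 6, node PT: P={G} ∪ T={A} → {A,G} (+1)
site 6, node BEPRT: BER={A,C} ∩ PT={A,G} → {A} (+0)
site 6, node BCEPRT: BEPRT={A} ∪ C={T} → {A,T} (+1)
per-site changes: [2, 3, 3, 3, 3, 2, 3]; total = 19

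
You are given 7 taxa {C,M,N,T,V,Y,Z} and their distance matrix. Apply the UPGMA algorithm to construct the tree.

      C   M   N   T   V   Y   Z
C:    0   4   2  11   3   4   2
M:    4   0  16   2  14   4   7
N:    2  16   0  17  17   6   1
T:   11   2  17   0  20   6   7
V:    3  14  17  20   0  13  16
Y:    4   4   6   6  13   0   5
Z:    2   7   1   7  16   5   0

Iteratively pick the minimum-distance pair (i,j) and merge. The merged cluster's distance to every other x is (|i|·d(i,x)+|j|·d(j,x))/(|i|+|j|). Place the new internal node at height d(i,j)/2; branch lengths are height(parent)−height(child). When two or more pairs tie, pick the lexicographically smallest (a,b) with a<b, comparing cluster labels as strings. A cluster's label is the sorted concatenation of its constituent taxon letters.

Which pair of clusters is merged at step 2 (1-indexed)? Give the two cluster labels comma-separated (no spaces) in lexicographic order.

C,NZ

1. join N+Z (d=1) ⇒ NZ; edges |N|=1/2, |Z|=1/2
  updated: d(C,NZ)=2, d(M,NZ)=23/2, d(NZ,T)=12, d(NZ,V)=33/2, d(NZ,Y)=11/2
2. join C+NZ (d=2) ⇒ CNZ; edges |C|=1, |NZ|=1/2
  updated: d(CNZ,M)=9, d(CNZ,T)=35/3, d(CNZ,V)=12, d(CNZ,Y)=5
3. join M+T (d=2) ⇒ MT; edges |M|=1, |T|=1
  updated: d(CNZ,MT)=31/3, d(MT,V)=17, d(MT,Y)=5
4. join CNZ+Y (d=5) ⇒ CNYZ; edges |CNZ|=3/2, |Y|=5/2
  updated: d(CNYZ,MT)=9, d(CNYZ,V)=49/4
5. join CNYZ+MT (d=9) ⇒ CMNTYZ; edges |CNYZ|=2, |MT|=7/2
  updated: d(CMNTYZ,V)=83/6
6. join CMNTYZ+V (d=83/6) ⇒ CMNTVYZ; edges |CMNTYZ|=29/12, |V|=83/12
final tree: ((((C:1,(N:1/2,Z:1/2):1/2):3/2,Y:5/2):2,(M:1,T:1):7/2):29/12,V:83/12)
total length: 70/3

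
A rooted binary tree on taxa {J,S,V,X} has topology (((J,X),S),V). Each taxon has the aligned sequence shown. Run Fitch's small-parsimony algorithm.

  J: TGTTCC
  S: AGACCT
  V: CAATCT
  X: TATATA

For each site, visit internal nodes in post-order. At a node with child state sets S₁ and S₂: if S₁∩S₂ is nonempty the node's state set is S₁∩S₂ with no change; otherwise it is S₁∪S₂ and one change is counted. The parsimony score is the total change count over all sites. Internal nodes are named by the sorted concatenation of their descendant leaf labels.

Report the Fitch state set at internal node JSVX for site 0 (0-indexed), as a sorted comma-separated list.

A,C,T

JX@0: {T} ∩ {T} = {T} (intersection, +0)
JSX@0: {T} ∪ {A} = {A,T} (union, +1)
JSVX@0: {A,T} ∪ {C} = {A,C,T} (union, +1)
JX@1: {G} ∪ {A} = {A,G} (union, +1)
JSX@1: {A,G} ∩ {G} = {G} (intersection, +0)
JSVX@1: {G} ∪ {A} = {A,G} (union, +1)
JX@2: {T} ∩ {T} = {T} (intersection, +0)
JSX@2: {T} ∪ {A} = {A,T} (union, +1)
JSVX@2: {A,T} ∩ {A} = {A} (intersection, +0)
JX@3: {T} ∪ {A} = {A,T} (union, +1)
JSX@3: {A,T} ∪ {C} = {A,C,T} (union, +1)
JSVX@3: {A,C,T} ∩ {T} = {T} (intersection, +0)
JX@4: {C} ∪ {T} = {C,T} (union, +1)
JSX@4: {C,T} ∩ {C} = {C} (intersection, +0)
JSVX@4: {C} ∩ {C} = {C} (intersection, +0)
JX@5: {C} ∪ {A} = {A,C} (union, +1)
JSX@5: {A,C} ∪ {T} = {A,C,T} (union, +1)
JSVX@5: {A,C,T} ∩ {T} = {T} (intersection, +0)
per-site changes: [2, 2, 1, 2, 1, 2]; total = 10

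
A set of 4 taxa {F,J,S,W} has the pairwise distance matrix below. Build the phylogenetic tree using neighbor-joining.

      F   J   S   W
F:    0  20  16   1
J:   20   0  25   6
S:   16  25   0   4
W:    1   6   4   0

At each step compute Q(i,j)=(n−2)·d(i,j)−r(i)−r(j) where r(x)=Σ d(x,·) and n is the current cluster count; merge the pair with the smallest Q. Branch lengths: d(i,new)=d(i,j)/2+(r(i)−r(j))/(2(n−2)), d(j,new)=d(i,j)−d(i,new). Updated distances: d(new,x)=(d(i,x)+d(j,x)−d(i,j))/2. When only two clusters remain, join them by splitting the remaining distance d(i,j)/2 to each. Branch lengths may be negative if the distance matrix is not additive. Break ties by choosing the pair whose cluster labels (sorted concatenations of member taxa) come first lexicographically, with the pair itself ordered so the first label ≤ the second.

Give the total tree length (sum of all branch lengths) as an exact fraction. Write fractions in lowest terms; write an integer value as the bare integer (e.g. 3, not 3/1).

47/2

step 1: merge (F,S) at d=16, Q=-50; branch lengths F→6, S→10; new cluster FS
  updated: d(FS,J)=29/2, d(FS,W)=-11/2
step 2: merge (FS,J) at d=29/2, Q=-15; branch lengths FS→3/2, J→13; new cluster FJS
  updated: d(FJS,W)=-7
step 3: merge (FJS,W) at d=-7; branch lengths FJS→-7/2, W→-7/2; new cluster FJSW
final tree: (((F:6,S:10):3/2,J:13):-7/2,W:-7/2)
total length: 47/2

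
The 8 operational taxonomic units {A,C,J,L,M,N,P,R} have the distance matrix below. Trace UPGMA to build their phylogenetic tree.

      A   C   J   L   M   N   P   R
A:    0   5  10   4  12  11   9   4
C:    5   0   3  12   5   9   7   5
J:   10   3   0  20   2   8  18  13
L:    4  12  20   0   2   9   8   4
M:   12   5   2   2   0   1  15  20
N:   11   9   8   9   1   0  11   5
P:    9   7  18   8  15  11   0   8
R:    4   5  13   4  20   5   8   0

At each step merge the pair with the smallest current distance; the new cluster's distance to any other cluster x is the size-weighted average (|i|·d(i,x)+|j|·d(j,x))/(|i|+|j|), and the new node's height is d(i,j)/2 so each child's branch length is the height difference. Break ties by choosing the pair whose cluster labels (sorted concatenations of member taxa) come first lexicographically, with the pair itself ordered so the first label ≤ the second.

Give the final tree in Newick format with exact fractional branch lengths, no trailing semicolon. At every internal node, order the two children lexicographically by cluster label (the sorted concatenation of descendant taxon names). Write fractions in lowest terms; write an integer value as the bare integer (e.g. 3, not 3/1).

iteration 1: select M,N (d=1); attach at lengths (1/2, 1/2); label the merged cluster MN
  updated: d(A,MN)=23/2, d(C,MN)=7, d(J,MN)=5, d(L,MN)=11/2, d(MN,P)=13, d(MN,R)=25/2
iteration 2: select C,J (d=3); attach at lengths (3/2, 3/2); label the merged cluster CJ
  updated: d(A,CJ)=15/2, d(CJ,L)=16, d(CJ,MN)=6, d(CJ,P)=25/2, d(CJ,R)=9
iteration 3: select A,L (d=4); attach at lengths (2, 2); label the merged cluster AL
  updated: d(AL,CJ)=47/4, d(AL,MN)=17/2, d(AL,P)=17/2, d(AL,R)=4
iteration 4: select AL,R (d=4); attach at lengths (0, 2); label the merged cluster ALR
  updated: d(ALR,CJ)=65/6, d(ALR,MN)=59/6, d(ALR,P)=25/3
iteration 5: select CJ,MN (d=6); attach at lengths (3/2, 5/2); label the merged cluster CJMN
  updated: d(ALR,CJMN)=31/3, d(CJMN,P)=51/4
iteration 6: select ALR,P (d=25/3); attach at lengths (13/6, 25/6); label the merged cluster ALPR
  updated: d(ALPR,CJMN)=175/16
iteration 7: select ALPR,CJMN (d=175/16); attach at lengths (125/96, 79/32); label the merged cluster ACJLMNPR
final tree: ((((A:2,L:2):0,R:2):13/6,P:25/6):125/96,((C:3/2,J:3/2):3/2,(M:1/2,N:1/2):5/2):79/32)
total length: 1157/48

((((A:2,L:2):0,R:2):13/6,P:25/6):125/96,((C:3/2,J:3/2):3/2,(M:1/2,N:1/2):5/2):79/32)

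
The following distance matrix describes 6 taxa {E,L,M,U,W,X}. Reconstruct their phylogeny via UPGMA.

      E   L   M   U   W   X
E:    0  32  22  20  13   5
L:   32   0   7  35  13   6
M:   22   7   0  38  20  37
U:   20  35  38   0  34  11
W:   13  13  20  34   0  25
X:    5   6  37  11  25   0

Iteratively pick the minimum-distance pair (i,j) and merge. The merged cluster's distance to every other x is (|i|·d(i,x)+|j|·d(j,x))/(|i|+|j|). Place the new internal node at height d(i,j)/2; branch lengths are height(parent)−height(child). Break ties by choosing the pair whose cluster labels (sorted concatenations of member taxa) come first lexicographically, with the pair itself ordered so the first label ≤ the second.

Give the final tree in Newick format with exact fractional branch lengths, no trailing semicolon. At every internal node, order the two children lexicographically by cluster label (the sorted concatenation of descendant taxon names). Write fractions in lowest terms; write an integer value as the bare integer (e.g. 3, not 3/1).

iteration 1: select E,X (d=5); attach at lengths (5/2, 5/2); label the merged cluster EX
  updated: d(EX,L)=19, d(EX,M)=59/2, d(EX,U)=31/2, d(EX,W)=19
iteration 2: select L,M (d=7); attach at lengths (7/2, 7/2); label the merged cluster LM
  updated: d(EX,LM)=97/4, d(LM,U)=73/2, d(LM,W)=33/2
iteration 3: select EX,U (d=31/2); attach at lengths (21/4, 31/4); label the merged cluster EUX
  updated: d(EUX,LM)=85/3, d(EUX,W)=24
iteration 4: select LM,W (d=33/2); attach at lengths (19/4, 33/4); label the merged cluster LMW
  updated: d(EUX,LMW)=242/9
iteration 5: select EUX,LMW (d=242/9); attach at lengths (205/36, 187/36); label the merged cluster ELMUWX
final tree: (((E:5/2,X:5/2):21/4,U:31/4):205/36,((L:7/2,M:7/2):19/4,W:33/4):187/36)
total length: 440/9

(((E:5/2,X:5/2):21/4,U:31/4):205/36,((L:7/2,M:7/2):19/4,W:33/4):187/36)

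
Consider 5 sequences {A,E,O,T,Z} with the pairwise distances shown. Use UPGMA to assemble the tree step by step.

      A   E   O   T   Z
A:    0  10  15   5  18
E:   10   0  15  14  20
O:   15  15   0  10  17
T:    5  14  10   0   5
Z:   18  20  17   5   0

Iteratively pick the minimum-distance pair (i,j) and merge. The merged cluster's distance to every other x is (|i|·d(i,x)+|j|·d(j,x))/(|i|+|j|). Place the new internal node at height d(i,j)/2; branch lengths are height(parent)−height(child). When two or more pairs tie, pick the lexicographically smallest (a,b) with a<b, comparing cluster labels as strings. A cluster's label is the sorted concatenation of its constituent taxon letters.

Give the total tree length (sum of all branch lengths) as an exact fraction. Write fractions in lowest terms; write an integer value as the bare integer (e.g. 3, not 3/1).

iteration 1: select A,T (d=5); attach at lengths (5/2, 5/2); label the merged cluster AT
  updated: d(AT,E)=12, d(AT,O)=25/2, d(AT,Z)=23/2
iteration 2: select AT,Z (d=23/2); attach at lengths (13/4, 23/4); label the merged cluster ATZ
  updated: d(ATZ,E)=44/3, d(ATZ,O)=14
iteration 3: select ATZ,O (d=14); attach at lengths (5/4, 7); label the merged cluster AOTZ
  updated: d(AOTZ,E)=59/4
iteration 4: select AOTZ,E (d=59/4); attach at lengths (3/8, 59/8); label the merged cluster AEOTZ
final tree: ((((A:5/2,T:5/2):13/4,Z:23/4):5/4,O:7):3/8,E:59/8)
total length: 30

30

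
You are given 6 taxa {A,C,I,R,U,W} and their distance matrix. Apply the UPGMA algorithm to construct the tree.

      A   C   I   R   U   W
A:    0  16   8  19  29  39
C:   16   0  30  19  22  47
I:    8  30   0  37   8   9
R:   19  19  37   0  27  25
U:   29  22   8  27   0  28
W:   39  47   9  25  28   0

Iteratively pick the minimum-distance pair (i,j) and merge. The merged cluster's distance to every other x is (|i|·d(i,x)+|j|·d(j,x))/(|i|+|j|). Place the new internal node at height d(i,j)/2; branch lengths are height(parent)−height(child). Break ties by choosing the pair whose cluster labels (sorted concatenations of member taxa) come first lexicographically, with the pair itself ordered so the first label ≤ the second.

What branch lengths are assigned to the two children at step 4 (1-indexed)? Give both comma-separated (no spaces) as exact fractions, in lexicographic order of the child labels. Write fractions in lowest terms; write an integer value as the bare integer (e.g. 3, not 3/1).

step 1: merge (A,I) at d=8; branch lengths A→4, I→4; new cluster AI
  updated: d(AI,C)=23, d(AI,R)=28, d(AI,U)=37/2, d(AI,W)=24
step 2: merge (AI,U) at d=37/2; branch lengths AI→21/4, U→37/4; new cluster AIU
  updated: d(AIU,C)=68/3, d(AIU,R)=83/3, d(AIU,W)=76/3
step 3: merge (C,R) at d=19; branch lengths C→19/2, R→19/2; new cluster CR
  updated: d(AIU,CR)=151/6, d(CR,W)=36
step 4: merge (AIU,CR) at d=151/6; branch lengths AIU→10/3, CR→37/12; new cluster ACIRU
  updated: d(ACIRU,W)=148/5
step 5: merge (ACIRU,W) at d=148/5; branch lengths ACIRU→133/60, W→74/5; new cluster ACIRUW
final tree: ((((A:4,I:4):21/4,U:37/4):10/3,(C:19/2,R:19/2):37/12):133/60,W:74/5)
total length: 974/15

10/3,37/12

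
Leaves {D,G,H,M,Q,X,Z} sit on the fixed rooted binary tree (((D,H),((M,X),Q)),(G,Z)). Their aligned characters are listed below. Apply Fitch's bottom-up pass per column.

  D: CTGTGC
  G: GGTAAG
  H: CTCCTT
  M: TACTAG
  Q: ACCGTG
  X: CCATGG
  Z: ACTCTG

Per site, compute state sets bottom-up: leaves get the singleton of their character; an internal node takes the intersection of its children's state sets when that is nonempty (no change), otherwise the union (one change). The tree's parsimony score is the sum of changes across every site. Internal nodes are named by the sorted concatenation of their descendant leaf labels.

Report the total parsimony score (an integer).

20

site 0, node DH: D={C} ∩ H={C} → {C} (+0)
site 0, node MX: M={T} ∪ X={C} → {C,T} (+1)
site 0, node MQX: MX={C,T} ∪ Q={A} → {A,C,T} (+1)
site 0, node DHMQX: DH={C} ∩ MQX={A,C,T} → {C} (+0)
site 0, node GZ: G={G} ∪ Z={A} → {A,G} (+1)
site 0, node DGHMQXZ: DHMQX={C} ∪ GZ={A,G} → {A,C,G} (+1)
site 1, node DH: D={T} ∩ H={T} → {T} (+0)
site 1, node MX: M={A} ∪ X={C} → {A,C} (+1)
site 1, node MQX: MX={A,C} ∩ Q={C} → {C} (+0)
site 1, node DHMQX: DH={T} ∪ MQX={C} → {C,T} (+1)
site 1, node GZ: G={G} ∪ Z={C} → {C,G} (+1)
site 1, node DGHMQXZ: DHMQX={C,T} ∩ GZ={C,G} → {C} (+0)
site 2, node DH: D={G} ∪ H={C} → {C,G} (+1)
site 2, node MX: M={C} ∪ X={A} → {A,C} (+1)
site 2, node MQX: MX={A,C} ∩ Q={C} → {C} (+0)
site 2, node DHMQX: DH={C,G} ∩ MQX={C} → {C} (+0)
site 2, node GZ: G={T} ∩ Z={T} → {T} (+0)
site 2, node DGHMQXZ: DHMQX={C} ∪ GZ={T} → {C,T} (+1)
site 3, node DH: D={T} ∪ H={C} → {C,T} (+1)
site 3, node MX: M={T} ∩ X={T} → {T} (+0)
site 3, node MQX: MX={T} ∪ Q={G} → {G,T} (+1)
site 3, node DHMQX: DH={C,T} ∩ MQX={G,T} → {T} (+0)
site 3, node GZ: G={A} ∪ Z={C} → {A,C} (+1)
site 3, node DGHMQXZ: DHMQX={T} ∪ GZ={A,C} → {A,C,T} (+1)
site 4, node DH: D={G} ∪ H={T} → {G,T} (+1)
site 4, node MX: M={A} ∪ X={G} → {A,G} (+1)
site 4, node MQX: MX={A,G} ∪ Q={T} → {A,G,T} (+1)
site 4, node DHMQX: DH={G,T} ∩ MQX={A,G,T} → {G,T} (+0)
site 4, node GZ: G={A} ∪ Z={T} → {A,T} (+1)
site 4, node DGHMQXZ: DHMQX={G,T} ∩ GZ={A,T} → {T} (+0)
site 5, node DH: D={C} ∪ H={T} → {C,T} (+1)
site 5, node MX: M={G} ∩ X={G} → {G} (+0)
site 5, node MQX: MX={G} ∩ Q={G} → {G} (+0)
site 5, node DHMQX: DH={C,T} ∪ MQX={G} → {C,G,T} (+1)
site 5, node GZ: G={G} ∩ Z={G} → {G} (+0)
site 5, node DGHMQXZ: DHMQX={C,G,T} ∩ GZ={G} → {G} (+0)
per-site changes: [4, 3, 3, 4, 4, 2]; total = 20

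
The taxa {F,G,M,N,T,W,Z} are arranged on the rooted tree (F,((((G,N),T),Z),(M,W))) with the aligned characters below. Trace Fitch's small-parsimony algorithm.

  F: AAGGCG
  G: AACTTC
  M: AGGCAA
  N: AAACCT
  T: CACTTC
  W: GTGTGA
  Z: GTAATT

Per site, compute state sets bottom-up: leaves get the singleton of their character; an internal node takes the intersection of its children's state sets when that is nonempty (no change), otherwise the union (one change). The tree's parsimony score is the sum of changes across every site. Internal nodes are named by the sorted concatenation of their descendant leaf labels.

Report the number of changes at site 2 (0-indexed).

[col 0] GN: children G:{A}, N:{A} ∩→ {A}; cost 0
[col 0] GNT: children GN:{A}, T:{C} ∪→ {A,C}; cost 1
[col 0] GNTZ: children GNT:{A,C}, Z:{G} ∪→ {A,C,G}; cost 1
[col 0] MW: children M:{A}, W:{G} ∪→ {A,G}; cost 1
[col 0] GMNTWZ: children GNTZ:{A,C,G}, MW:{A,G} ∩→ {A,G}; cost 0
[col 0] FGMNTWZ: children F:{A}, GMNTWZ:{A,G} ∩→ {A}; cost 0
[col 1] GN: children G:{A}, N:{A} ∩→ {A}; cost 0
[col 1] GNT: children GN:{A}, T:{A} ∩→ {A}; cost 0
[col 1] GNTZ: children GNT:{A}, Z:{T} ∪→ {A,T}; cost 1
[col 1] MW: children M:{G}, W:{T} ∪→ {G,T}; cost 1
[col 1] GMNTWZ: children GNTZ:{A,T}, MW:{G,T} ∩→ {T}; cost 0
[col 1] FGMNTWZ: children F:{A}, GMNTWZ:{T} ∪→ {A,T}; cost 1
[col 2] GN: children G:{C}, N:{A} ∪→ {A,C}; cost 1
[col 2] GNT: children GN:{A,C}, T:{C} ∩→ {C}; cost 0
[col 2] GNTZ: children GNT:{C}, Z:{A} ∪→ {A,C}; cost 1
[col 2] MW: children M:{G}, W:{G} ∩→ {G}; cost 0
[col 2] GMNTWZ: children GNTZ:{A,C}, MW:{G} ∪→ {A,C,G}; cost 1
[col 2] FGMNTWZ: children F:{G}, GMNTWZ:{A,C,G} ∩→ {G}; cost 0
[col 3] GN: children G:{T}, N:{C} ∪→ {C,T}; cost 1
[col 3] GNT: children GN:{C,T}, T:{T} ∩→ {T}; cost 0
[col 3] GNTZ: children GNT:{T}, Z:{A} ∪→ {A,T}; cost 1
[col 3] MW: children M:{C}, W:{T} ∪→ {C,T}; cost 1
[col 3] GMNTWZ: children GNTZ:{A,T}, MW:{C,T} ∩→ {T}; cost 0
[col 3] FGMNTWZ: children F:{G}, GMNTWZ:{T} ∪→ {G,T}; cost 1
[col 4] GN: children G:{T}, N:{C} ∪→ {C,T}; cost 1
[col 4] GNT: children GN:{C,T}, T:{T} ∩→ {T}; cost 0
[col 4] GNTZ: children GNT:{T}, Z:{T} ∩→ {T}; cost 0
[col 4] MW: children M:{A}, W:{G} ∪→ {A,G}; cost 1
[col 4] GMNTWZ: children GNTZ:{T}, MW:{A,G} ∪→ {A,G,T}; cost 1
[col 4] FGMNTWZ: children F:{C}, GMNTWZ:{A,G,T} ∪→ {A,C,G,T}; cost 1
[col 5] GN: children G:{C}, N:{T} ∪→ {C,T}; cost 1
[col 5] GNT: children GN:{C,T}, T:{C} ∩→ {C}; cost 0
[col 5] GNTZ: children GNT:{C}, Z:{T} ∪→ {C,T}; cost 1
[col 5] MW: children M:{A}, W:{A} ∩→ {A}; cost 0
[col 5] GMNTWZ: children GNTZ:{C,T}, MW:{A} ∪→ {A,C,T}; cost 1
[col 5] FGMNTWZ: children F:{G}, GMNTWZ:{A,C,T} ∪→ {A,C,G,T}; cost 1
per-site changes: [3, 3, 3, 4, 4, 4]; total = 21

3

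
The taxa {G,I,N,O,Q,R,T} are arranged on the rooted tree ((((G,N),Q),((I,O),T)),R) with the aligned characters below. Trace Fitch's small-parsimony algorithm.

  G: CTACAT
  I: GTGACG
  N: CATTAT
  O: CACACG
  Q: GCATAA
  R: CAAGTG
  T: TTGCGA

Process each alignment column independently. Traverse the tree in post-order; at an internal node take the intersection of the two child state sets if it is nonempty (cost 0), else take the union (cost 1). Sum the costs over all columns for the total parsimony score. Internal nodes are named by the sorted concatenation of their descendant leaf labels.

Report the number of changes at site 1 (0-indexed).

[col 0] GN: children G:{C}, N:{C} ∩→ {C}; cost 0
[col 0] GNQ: children GN:{C}, Q:{G} ∪→ {C,G}; cost 1
[col 0] IO: children I:{G}, O:{C} ∪→ {C,G}; cost 1
[col 0] IOT: children IO:{C,G}, T:{T} ∪→ {C,G,T}; cost 1
[col 0] GINOQT: children GNQ:{C,G}, IOT:{C,G,T} ∩→ {C,G}; cost 0
[col 0] GINOQRT: children GINOQT:{C,G}, R:{C} ∩→ {C}; cost 0
[col 1] GN: children G:{T}, N:{A} ∪→ {A,T}; cost 1
[col 1] GNQ: children GN:{A,T}, Q:{C} ∪→ {A,C,T}; cost 1
[col 1] IO: children I:{T}, O:{A} ∪→ {A,T}; cost 1
[col 1] IOT: children IO:{A,T}, T:{T} ∩→ {T}; cost 0
[col 1] GINOQT: children GNQ:{A,C,T}, IOT:{T} ∩→ {T}; cost 0
[col 1] GINOQRT: children GINOQT:{T}, R:{A} ∪→ {A,T}; cost 1
[col 2] GN: children G:{A}, N:{T} ∪→ {A,T}; cost 1
[col 2] GNQ: children GN:{A,T}, Q:{A} ∩→ {A}; cost 0
[col 2] IO: children I:{G}, O:{C} ∪→ {C,G}; cost 1
[col 2] IOT: children IO:{C,G}, T:{G} ∩→ {G}; cost 0
[col 2] GINOQT: children GNQ:{A}, IOT:{G} ∪→ {A,G}; cost 1
[col 2] GINOQRT: children GINOQT:{A,G}, R:{A} ∩→ {A}; cost 0
[col 3] GN: children G:{C}, N:{T} ∪→ {C,T}; cost 1
[col 3] GNQ: children GN:{C,T}, Q:{T} ∩→ {T}; cost 0
[col 3] IO: children I:{A}, O:{A} ∩→ {A}; cost 0
[col 3] IOT: children IO:{A}, T:{C} ∪→ {A,C}; cost 1
[col 3] GINOQT: children GNQ:{T}, IOT:{A,C} ∪→ {A,C,T}; cost 1
[col 3] GINOQRT: children GINOQT:{A,C,T}, R:{G} ∪→ {A,C,G,T}; cost 1
[col 4] GN: children G:{A}, N:{A} ∩→ {A}; cost 0
[col 4] GNQ: children GN:{A}, Q:{A} ∩→ {A}; cost 0
[col 4] IO: children I:{C}, O:{C} ∩→ {C}; cost 0
[col 4] IOT: children IO:{C}, T:{G} ∪→ {C,G}; cost 1
[col 4] GINOQT: children GNQ:{A}, IOT:{C,G} ∪→ {A,C,G}; cost 1
[col 4] GINOQRT: children GINOQT:{A,C,G}, R:{T} ∪→ {A,C,G,T}; cost 1
[col 5] GN: children G:{T}, N:{T} ∩→ {T}; cost 0
[col 5] GNQ: children GN:{T}, Q:{A} ∪→ {A,T}; cost 1
[col 5] IO: children I:{G}, O:{G} ∩→ {G}; cost 0
[col 5] IOT: children IO:{G}, T:{A} ∪→ {A,G}; cost 1
[col 5] GINOQT: children GNQ:{A,T}, IOT:{A,G} ∩→ {A}; cost 0
[col 5] GINOQRT: children GINOQT:{A}, R:{G} ∪→ {A,G}; cost 1
per-site changes: [3, 4, 3, 4, 3, 3]; total = 20

4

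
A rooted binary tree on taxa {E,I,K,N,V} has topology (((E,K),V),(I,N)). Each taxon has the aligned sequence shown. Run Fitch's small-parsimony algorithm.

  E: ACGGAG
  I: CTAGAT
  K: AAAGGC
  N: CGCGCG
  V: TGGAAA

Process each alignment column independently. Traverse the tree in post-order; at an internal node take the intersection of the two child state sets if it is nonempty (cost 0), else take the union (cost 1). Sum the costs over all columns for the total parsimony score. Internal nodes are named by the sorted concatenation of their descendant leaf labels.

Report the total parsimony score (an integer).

14

[col 0] EK: children E:{A}, K:{A} ∩→ {A}; cost 0
[col 0] EKV: children EK:{A}, V:{T} ∪→ {A,T}; cost 1
[col 0] IN: children I:{C}, N:{C} ∩→ {C}; cost 0
[col 0] EIKNV: children EKV:{A,T}, IN:{C} ∪→ {A,C,T}; cost 1
[col 1] EK: children E:{C}, K:{A} ∪→ {A,C}; cost 1
[col 1] EKV: children EK:{A,C}, V:{G} ∪→ {A,C,G}; cost 1
[col 1] IN: children I:{T}, N:{G} ∪→ {G,T}; cost 1
[col 1] EIKNV: children EKV:{A,C,G}, IN:{G,T} ∩→ {G}; cost 0
[col 2] EK: children E:{G}, K:{A} ∪→ {A,G}; cost 1
[col 2] EKV: children EK:{A,G}, V:{G} ∩→ {G}; cost 0
[col 2] IN: children I:{A}, N:{C} ∪→ {A,C}; cost 1
[col 2] EIKNV: children EKV:{G}, IN:{A,C} ∪→ {A,C,G}; cost 1
[col 3] EK: children E:{G}, K:{G} ∩→ {G}; cost 0
[col 3] EKV: children EK:{G}, V:{A} ∪→ {A,G}; cost 1
[col 3] IN: children I:{G}, N:{G} ∩→ {G}; cost 0
[col 3] EIKNV: children EKV:{A,G}, IN:{G} ∩→ {G}; cost 0
[col 4] EK: children E:{A}, K:{G} ∪→ {A,G}; cost 1
[col 4] EKV: children EK:{A,G}, V:{A} ∩→ {A}; cost 0
[col 4] IN: children I:{A}, N:{C} ∪→ {A,C}; cost 1
[col 4] EIKNV: children EKV:{A}, IN:{A,C} ∩→ {A}; cost 0
[col 5] EK: children E:{G}, K:{C} ∪→ {C,G}; cost 1
[col 5] EKV: children EK:{C,G}, V:{A} ∪→ {A,C,G}; cost 1
[col 5] IN: children I:{T}, N:{G} ∪→ {G,T}; cost 1
[col 5] EIKNV: children EKV:{A,C,G}, IN:{G,T} ∩→ {G}; cost 0
per-site changes: [2, 3, 3, 1, 2, 3]; total = 14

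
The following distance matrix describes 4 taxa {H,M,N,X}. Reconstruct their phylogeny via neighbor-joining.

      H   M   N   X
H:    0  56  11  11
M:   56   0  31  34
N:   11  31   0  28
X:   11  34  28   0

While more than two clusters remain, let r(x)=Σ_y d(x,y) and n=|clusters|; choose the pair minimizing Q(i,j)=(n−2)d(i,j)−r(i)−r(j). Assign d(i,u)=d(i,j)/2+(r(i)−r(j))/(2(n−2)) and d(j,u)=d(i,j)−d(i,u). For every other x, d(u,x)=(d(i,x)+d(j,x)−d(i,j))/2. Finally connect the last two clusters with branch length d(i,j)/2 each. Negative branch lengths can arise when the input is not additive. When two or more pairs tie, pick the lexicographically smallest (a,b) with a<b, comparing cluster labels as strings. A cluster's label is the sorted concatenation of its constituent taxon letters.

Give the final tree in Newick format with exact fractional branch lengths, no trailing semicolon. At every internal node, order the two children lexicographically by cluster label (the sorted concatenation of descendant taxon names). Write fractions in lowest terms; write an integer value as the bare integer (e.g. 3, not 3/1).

iteration 1: select H,X (d=11, Q=-129); attach at lengths (27/4, 17/4); label the merged cluster HX
  updated: d(HX,M)=79/2, d(HX,N)=14
iteration 2: select HX,M (d=79/2, Q=-169/2); attach at lengths (45/4, 113/4); label the merged cluster HMX
  updated: d(HMX,N)=11/4
iteration 3: select HMX,N (d=11/4); attach at lengths (11/8, 11/8); label the merged cluster HMNX
final tree: (((H:27/4,X:17/4):45/4,M:113/4):11/8,N:11/8)
total length: 213/4

(((H:27/4,X:17/4):45/4,M:113/4):11/8,N:11/8)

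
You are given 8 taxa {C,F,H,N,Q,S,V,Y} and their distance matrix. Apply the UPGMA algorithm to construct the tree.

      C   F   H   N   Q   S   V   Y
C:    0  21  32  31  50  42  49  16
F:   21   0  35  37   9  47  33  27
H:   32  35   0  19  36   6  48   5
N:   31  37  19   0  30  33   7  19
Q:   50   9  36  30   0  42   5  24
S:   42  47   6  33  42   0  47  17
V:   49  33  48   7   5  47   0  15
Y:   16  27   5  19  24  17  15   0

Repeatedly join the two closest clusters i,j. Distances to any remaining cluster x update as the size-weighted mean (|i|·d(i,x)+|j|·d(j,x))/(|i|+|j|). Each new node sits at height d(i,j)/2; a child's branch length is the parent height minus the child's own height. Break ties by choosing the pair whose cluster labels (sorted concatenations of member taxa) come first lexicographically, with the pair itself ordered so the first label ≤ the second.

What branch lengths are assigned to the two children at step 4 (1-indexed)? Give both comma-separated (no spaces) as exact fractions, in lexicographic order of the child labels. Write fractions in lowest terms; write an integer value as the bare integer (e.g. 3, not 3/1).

37/4,27/4

iteration 1: select H,Y (d=5); attach at lengths (5/2, 5/2); label the merged cluster HY
  updated: d(C,HY)=24, d(F,HY)=31, d(HY,N)=19, d(HY,Q)=30, d(HY,S)=23/2, d(HY,V)=63/2
iteration 2: select Q,V (d=5); attach at lengths (5/2, 5/2); label the merged cluster QV
  updated: d(C,QV)=99/2, d(F,QV)=21, d(HY,QV)=123/4, d(N,QV)=37/2, d(QV,S)=89/2
iteration 3: select HY,S (d=23/2); attach at lengths (13/4, 23/4); label the merged cluster HSY
  updated: d(C,HSY)=30, d(F,HSY)=109/3, d(HSY,N)=71/3, d(HSY,QV)=106/3
iteration 4: select N,QV (d=37/2); attach at lengths (37/4, 27/4); label the merged cluster NQV
  updated: d(C,NQV)=130/3, d(F,NQV)=79/3, d(HSY,NQV)=283/9
iteration 5: select C,F (d=21); attach at lengths (21/2, 21/2); label the merged cluster CF
  updated: d(CF,HSY)=199/6, d(CF,NQV)=209/6
iteration 6: select HSY,NQV (d=283/9); attach at lengths (359/36, 233/36); label the merged cluster HNQSVY
  updated: d(CF,HNQSVY)=34
iteration 7: select CF,HNQSVY (d=34); attach at lengths (13/2, 23/18); label the merged cluster CFHNQSVY
final tree: ((C:21/2,F:21/2):13/2,(((H:5/2,Y:5/2):13/4,S:23/4):359/36,(N:37/4,(Q:5/2,V:5/2):27/4):233/36):23/18)
total length: 722/9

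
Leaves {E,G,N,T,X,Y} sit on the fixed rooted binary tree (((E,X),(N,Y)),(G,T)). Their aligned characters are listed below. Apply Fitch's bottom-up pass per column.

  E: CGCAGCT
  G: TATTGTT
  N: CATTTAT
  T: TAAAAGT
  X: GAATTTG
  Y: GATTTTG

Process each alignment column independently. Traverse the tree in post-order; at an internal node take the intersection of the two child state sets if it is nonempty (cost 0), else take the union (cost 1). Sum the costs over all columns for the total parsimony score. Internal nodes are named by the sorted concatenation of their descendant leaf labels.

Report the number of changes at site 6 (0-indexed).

2

site 0, node EX: E={C} ∪ X={G} → {C,G} (+1)
site 0, node NY: N={C} ∪ Y={G} → {C,G} (+1)
site 0, node ENXY: EX={C,G} ∩ NY={C,G} → {C,G} (+0)
site 0, node GT: G={T} ∩ T={T} → {T} (+0)
site 0, node EGNTXY: ENXY={C,G} ∪ GT={T} → {C,G,T} (+1)
site 1, node EX: E={G} ∪ X={A} → {A,G} (+1)
site 1, node NY: N={A} ∩ Y={A} → {A} (+0)
site 1, node ENXY: EX={A,G} ∩ NY={A} → {A} (+0)
site 1, node GT: G={A} ∩ T={A} → {A} (+0)
site 1, node EGNTXY: ENXY={A} ∩ GT={A} → {A} (+0)
site 2, node EX: E={C} ∪ X={A} → {A,C} (+1)
site 2, node NY: N={T} ∩ Y={T} → {T} (+0)
site 2, node ENXY: EX={A,C} ∪ NY={T} → {A,C,T} (+1)
site 2, node GT: G={T} ∪ T={A} → {A,T} (+1)
site 2, node EGNTXY: ENXY={A,C,T} ∩ GT={A,T} → {A,T} (+0)
site 3, node EX: E={A} ∪ X={T} → {A,T} (+1)
site 3, node NY: N={T} ∩ Y={T} → {T} (+0)
site 3, node ENXY: EX={A,T} ∩ NY={T} → {T} (+0)
site 3, node GT: G={T} ∪ T={A} → {A,T} (+1)
site 3, node EGNTXY: ENXY={T} ∩ GT={A,T} → {T} (+0)
site 4, node EX: E={G} ∪ X={T} → {G,T} (+1)
site 4, node NY: N={T} ∩ Y={T} → {T} (+0)
site 4, node ENXY: EX={G,T} ∩ NY={T} → {T} (+0)
site 4, node GT: G={G} ∪ T={A} → {A,G} (+1)
site 4, node EGNTXY: ENXY={T} ∪ GT={A,G} → {A,G,T} (+1)
site 5, node EX: E={C} ∪ X={T} → {C,T} (+1)
site 5, node NY: N={A} ∪ Y={T} → {A,T} (+1)
site 5, node ENXY: EX={C,T} ∩ NY={A,T} → {T} (+0)
site 5, node GT: G={T} ∪ T={G} → {G,T} (+1)
site 5, node EGNTXY: ENXY={T} ∩ GT={G,T} → {T} (+0)
site 6, node EX: E={T} ∪ X={G} → {G,T} (+1)
site 6, node NY: N={T} ∪ Y={G} → {G,T} (+1)
site 6, node ENXY: EX={G,T} ∩ NY={G,T} → {G,T} (+0)
site 6, node GT: G={T} ∩ T={T} → {T} (+0)
site 6, node EGNTXY: ENXY={G,T} ∩ GT={T} → {T} (+0)
per-site changes: [3, 1, 3, 2, 3, 3, 2]; total = 17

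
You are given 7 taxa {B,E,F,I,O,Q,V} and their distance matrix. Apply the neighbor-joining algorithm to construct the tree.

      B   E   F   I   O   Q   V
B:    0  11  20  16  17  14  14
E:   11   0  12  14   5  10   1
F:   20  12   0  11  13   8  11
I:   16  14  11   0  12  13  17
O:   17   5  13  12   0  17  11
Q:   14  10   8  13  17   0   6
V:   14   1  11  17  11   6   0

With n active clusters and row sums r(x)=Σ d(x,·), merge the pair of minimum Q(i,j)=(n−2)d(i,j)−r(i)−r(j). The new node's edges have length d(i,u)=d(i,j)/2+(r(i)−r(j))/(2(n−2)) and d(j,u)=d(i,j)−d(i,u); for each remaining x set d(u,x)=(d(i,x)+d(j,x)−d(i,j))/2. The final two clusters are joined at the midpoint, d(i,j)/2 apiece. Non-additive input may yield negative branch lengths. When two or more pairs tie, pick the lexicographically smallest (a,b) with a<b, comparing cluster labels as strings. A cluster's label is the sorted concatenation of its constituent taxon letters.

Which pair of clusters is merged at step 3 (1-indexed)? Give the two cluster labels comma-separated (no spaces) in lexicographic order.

EV,O

1. join E+V (d=1, Q=-108) ⇒ EV; edges |E|=-1/5, |V|=6/5
  updated: d(B,EV)=12, d(EV,F)=11, d(EV,I)=15, d(EV,O)=15/2, d(EV,Q)=15/2
2. join F+Q (d=8, Q=-181/2) ⇒ FQ; edges |F|=71/16, |Q|=57/16
  updated: d(B,FQ)=13, d(EV,FQ)=21/4, d(FQ,I)=8, d(FQ,O)=11
3. join EV+O (d=15/2, Q=-259/4) ⇒ EOV; edges |EV|=59/24, |O|=121/24
  updated: d(B,EOV)=43/4, d(EOV,FQ)=35/8, d(EOV,I)=39/4
4. join B+EOV (d=43/4, Q=-345/8) ⇒ BEOV; edges |B|=291/32, |EOV|=53/32
  updated: d(BEOV,FQ)=53/16, d(BEOV,I)=15/2
5. join BEOV+FQ (d=53/16, Q=-301/16) ⇒ BEFOQV; edges |BEOV|=45/32, |FQ|=61/32
  updated: d(BEFOQV,I)=195/32
6. join BEFOQV+I (d=195/32) ⇒ BEFIOQV; edges |BEFOQV|=195/64, |I|=195/64
final tree: (((B:291/32,((E:-1/5,V:6/5):59/24,O:121/24):53/32):45/32,(F:71/16,Q:57/16):61/32):195/64,I:195/64)
total length: 1173/32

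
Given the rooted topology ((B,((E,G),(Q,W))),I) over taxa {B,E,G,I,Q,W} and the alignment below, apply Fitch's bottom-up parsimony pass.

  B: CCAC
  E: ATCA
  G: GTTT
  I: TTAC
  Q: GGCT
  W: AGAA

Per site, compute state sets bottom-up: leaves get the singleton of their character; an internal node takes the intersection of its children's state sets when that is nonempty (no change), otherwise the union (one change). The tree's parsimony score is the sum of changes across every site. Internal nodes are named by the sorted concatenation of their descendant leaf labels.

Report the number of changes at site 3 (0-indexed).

EG@0: {A} ∪ {G} = {A,G} (union, +1)
QW@0: {G} ∪ {A} = {A,G} (union, +1)
EGQW@0: {A,G} ∩ {A,G} = {A,G} (intersection, +0)
BEGQW@0: {C} ∪ {A,G} = {A,C,G} (union, +1)
BEGIQW@0: {A,C,G} ∪ {T} = {A,C,G,T} (union, +1)
EG@1: {T} ∩ {T} = {T} (intersection, +0)
QW@1: {G} ∩ {G} = {G} (intersection, +0)
EGQW@1: {T} ∪ {G} = {G,T} (union, +1)
BEGQW@1: {C} ∪ {G,T} = {C,G,T} (union, +1)
BEGIQW@1: {C,G,T} ∩ {T} = {T} (intersection, +0)
EG@2: {C} ∪ {T} = {C,T} (union, +1)
QW@2: {C} ∪ {A} = {A,C} (union, +1)
EGQW@2: {C,T} ∩ {A,C} = {C} (intersection, +0)
BEGQW@2: {A} ∪ {C} = {A,C} (union, +1)
BEGIQW@2: {A,C} ∩ {A} = {A} (intersection, +0)
EG@3: {A} ∪ {T} = {A,T} (union, +1)
QW@3: {T} ∪ {A} = {A,T} (union, +1)
EGQW@3: {A,T} ∩ {A,T} = {A,T} (intersection, +0)
BEGQW@3: {C} ∪ {A,T} = {A,C,T} (union, +1)
BEGIQW@3: {A,C,T} ∩ {C} = {C} (intersection, +0)
per-site changes: [4, 2, 3, 3]; total = 12

3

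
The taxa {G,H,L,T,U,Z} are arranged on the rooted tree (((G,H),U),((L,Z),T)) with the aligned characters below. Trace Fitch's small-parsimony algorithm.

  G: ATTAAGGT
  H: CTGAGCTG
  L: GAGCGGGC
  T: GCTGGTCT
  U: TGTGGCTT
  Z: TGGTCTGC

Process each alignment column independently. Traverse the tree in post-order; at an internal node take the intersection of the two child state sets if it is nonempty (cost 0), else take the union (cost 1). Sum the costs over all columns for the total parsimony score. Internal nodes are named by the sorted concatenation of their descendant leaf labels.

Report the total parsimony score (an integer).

22

GH@0: {A} ∪ {C} = {A,C} (union, +1)
GHU@0: {A,C} ∪ {T} = {A,C,T} (union, +1)
LZ@0: {G} ∪ {T} = {G,T} (union, +1)
LTZ@0: {G,T} ∩ {G} = {G} (intersection, +0)
GHLTUZ@0: {A,C,T} ∪ {G} = {A,C,G,T} (union, +1)
GH@1: {T} ∩ {T} = {T} (intersection, +0)
GHU@1: {T} ∪ {G} = {G,T} (union, +1)
LZ@1: {A} ∪ {G} = {A,G} (union, +1)
LTZ@1: {A,G} ∪ {C} = {A,C,G} (union, +1)
GHLTUZ@1: {G,T} ∩ {A,C,G} = {G} (intersection, +0)
GH@2: {T} ∪ {G} = {G,T} (union, +1)
GHU@2: {G,T} ∩ {T} = {T} (intersection, +0)
LZ@2: {G} ∩ {G} = {G} (intersection, +0)
LTZ@2: {G} ∪ {T} = {G,T} (union, +1)
GHLTUZ@2: {T} ∩ {G,T} = {T} (intersection, +0)
GH@3: {A} ∩ {A} = {A} (intersection, +0)
GHU@3: {A} ∪ {G} = {A,G} (union, +1)
LZ@3: {C} ∪ {T} = {C,T} (union, +1)
LTZ@3: {C,T} ∪ {G} = {C,G,T} (union, +1)
GHLTUZ@3: {A,G} ∩ {C,G,T} = {G} (intersection, +0)
GH@4: {A} ∪ {G} = {A,G} (union, +1)
GHU@4: {A,G} ∩ {G} = {G} (intersection, +0)
LZ@4: {G} ∪ {C} = {C,G} (union, +1)
LTZ@4: {C,G} ∩ {G} = {G} (intersection, +0)
GHLTUZ@4: {G} ∩ {G} = {G} (intersection, +0)
GH@5: {G} ∪ {C} = {C,G} (union, +1)
GHU@5: {C,G} ∩ {C} = {C} (intersection, +0)
LZ@5: {G} ∪ {T} = {G,T} (union, +1)
LTZ@5: {G,T} ∩ {T} = {T} (intersection, +0)
GHLTUZ@5: {C} ∪ {T} = {C,T} (union, +1)
GH@6: {G} ∪ {T} = {G,T} (union, +1)
GHU@6: {G,T} ∩ {T} = {T} (intersection, +0)
LZ@6: {G} ∩ {G} = {G} (intersection, +0)
LTZ@6: {G} ∪ {C} = {C,G} (union, +1)
GHLTUZ@6: {T} ∪ {C,G} = {C,G,T} (union, +1)
GH@7: {T} ∪ {G} = {G,T} (union, +1)
GHU@7: {G,T} ∩ {T} = {T} (intersection, +0)
LZ@7: {C} ∩ {C} = {C} (intersection, +0)
LTZ@7: {C} ∪ {T} = {C,T} (union, +1)
GHLTUZ@7: {T} ∩ {C,T} = {T} (intersection, +0)
per-site changes: [4, 3, 2, 3, 2, 3, 3, 2]; total = 22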